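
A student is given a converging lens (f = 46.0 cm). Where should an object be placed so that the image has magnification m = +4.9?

36.6 cm

m = −d_i/d_o ⇒ d_i = −m·d_o.
1/f = 1/d_o + 1/d_i = 1/d_o − 1/(m·d_o) = (1 − 1/m)/d_o, so d_o = f(1 − 1/m) = (46.00)(1 − 1/(+4.9)) = 36.6 cm.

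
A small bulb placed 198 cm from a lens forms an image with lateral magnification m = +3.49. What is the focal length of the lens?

f = 278 cm (converging)

m = −d_i/d_o ⇒ d_i = −m·d_o = −(+3.49)·(198) = -691.0 cm.
1/f = 1/d_o + 1/d_i = 1/(198) + 1/(-691.0) = 0.003603, so f = 278 cm.
Since f is positive, the lens is converging.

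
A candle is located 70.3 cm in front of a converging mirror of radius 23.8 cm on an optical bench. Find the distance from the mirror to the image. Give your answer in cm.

14.3 cm

f = R/2 = 23.8/2 = 11.90 cm.
Mirror equation: 1/s_i = 1/f − 1/s_o = 1/(11.90) − 1/(70.3) = 0.08403 − 0.01422 = 0.06981, so s_i = 14.3 cm.
The image is real, inverted and reduced, in front of the mirror.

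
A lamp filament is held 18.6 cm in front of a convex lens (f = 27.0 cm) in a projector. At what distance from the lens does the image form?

59.8 cm

Thin-lens equation: 1/v = 1/f − 1/u = 1/(27.00) − 1/(18.6) = 0.03704 − 0.05376 = -0.01673, so v = -59.8 cm.
The image is virtual, upright and enlarged, on the same side as the object.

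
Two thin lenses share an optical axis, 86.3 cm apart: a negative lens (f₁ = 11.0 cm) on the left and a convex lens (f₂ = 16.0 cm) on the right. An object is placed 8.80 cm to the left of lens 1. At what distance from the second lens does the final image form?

Lens 1 is diverging, so f₁ = −11.0 cm.
Lens 1: 1/d_i1 = 1/f₁ − 1/d_o1 = 1/(-11.0) − 1/(8.80) = -0.2045, so d_i1 = -4.889 cm.
The intermediate image is 4.889 cm to the left of lens 1 (virtual), which is 86.3 − (-4.889) = 91.19 cm to the left of lens 2, so d_o2 = +91.19 cm.
Lens 2: 1/d_i2 = 1/f₂ − 1/d_o2 = 1/(16.0) − 1/(91.19) = 0.05153, so d_i2 = 19.4 cm.
The final image is real, 19.4 cm to the right of lens 2 (overall magnification ≈ -0.12).

19.4 cm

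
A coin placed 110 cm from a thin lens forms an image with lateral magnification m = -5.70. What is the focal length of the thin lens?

f = 93.6 cm (converging)

m = −d_i/d_o ⇒ d_i = −m·d_o = −(-5.70)·(110) = 627.0 cm.
1/f = 1/d_o + 1/d_i = 1/(110) + 1/(627.0) = 0.01069, so f = 93.6 cm.
Since f is positive, the thin lens is converging.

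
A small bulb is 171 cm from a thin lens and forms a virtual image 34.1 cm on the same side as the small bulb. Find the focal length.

Virtual image ⇒ d_i = −34.1 cm.
1/f = 1/d_o + 1/d_i = 1/(171) + 1/(-34.1) = -0.02348, so f = -42.6 cm.
Since f is negative, the thin lens is diverging.

f = -42.6 cm (diverging)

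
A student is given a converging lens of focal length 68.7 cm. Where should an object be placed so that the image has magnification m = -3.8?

86.8 cm

m = −d_i/d_o ⇒ d_i = −m·d_o.
1/f = 1/d_o + 1/d_i = 1/d_o − 1/(m·d_o) = (1 − 1/m)/d_o, so d_o = f(1 − 1/m) = (68.70)(1 − 1/(-3.8)) = 86.8 cm.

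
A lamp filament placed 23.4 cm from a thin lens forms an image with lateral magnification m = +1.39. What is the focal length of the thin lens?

f = 83.4 cm (converging)

m = −d_i/d_o ⇒ d_i = −m·d_o = −(+1.39)·(23.4) = -32.53 cm.
1/f = 1/d_o + 1/d_i = 1/(23.4) + 1/(-32.53) = 0.01199, so f = 83.4 cm.
Since f is positive, the thin lens is converging.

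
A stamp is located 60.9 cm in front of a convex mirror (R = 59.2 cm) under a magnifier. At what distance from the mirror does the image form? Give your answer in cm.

f = R/2 = 59.2/2 = 29.60 cm; for a convex mirror, f = -29.60 cm.
Mirror equation: 1/d_i = 1/f − 1/d_o = 1/(-29.60) − 1/(60.9) = -0.03378 − 0.01642 = -0.05020, so d_i = -19.9 cm.
The image is virtual, upright and reduced, behind the mirror.

19.9 cm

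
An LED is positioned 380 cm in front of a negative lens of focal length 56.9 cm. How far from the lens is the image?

For a negative lens, f = -56.9 cm.
Thin-lens equation: 1/q = 1/f − 1/p = 1/(-56.90) − 1/(380) = -0.01757 − 0.002632 = -0.02021, so q = -49.5 cm.
The image is virtual, upright and reduced, on the same side as the object.

49.5 cm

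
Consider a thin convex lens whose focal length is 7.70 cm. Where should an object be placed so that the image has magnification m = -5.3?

m = −d_i/d_o ⇒ d_i = −m·d_o.
1/f = 1/d_o + 1/d_i = 1/d_o − 1/(m·d_o) = (1 − 1/m)/d_o, so d_o = f(1 − 1/m) = (7.700)(1 − 1/(-5.3)) = 9.15 cm.

9.15 cm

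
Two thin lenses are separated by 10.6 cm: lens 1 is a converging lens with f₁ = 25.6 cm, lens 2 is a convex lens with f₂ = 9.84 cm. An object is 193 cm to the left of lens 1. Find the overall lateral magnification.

m = -0.0523

Lens 1: 1/d_i1 = 1/(25.6) − 1/(193) = 0.03388, so d_i1 = 29.51 cm; m₁ = −d_i1/d_o1 = -0.1529.
d_o2 = 10.6 − (29.51) = -18.91 cm (virtual object).
Lens 2: 1/d_i2 = 1/(9.84) − 1/(-18.91) = 0.1545, so d_i2 = 6.472 cm; m₂ = −d_i2/d_o2 = +0.3423.
m = m₁·m₂ = (-0.1529)(+0.3423) = -0.0523.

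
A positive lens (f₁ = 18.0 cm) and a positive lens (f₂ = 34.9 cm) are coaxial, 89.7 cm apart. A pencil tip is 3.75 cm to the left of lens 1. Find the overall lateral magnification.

Lens 1: 1/d_i1 = 1/(18.0) − 1/(3.75) = -0.2111, so d_i1 = -4.737 cm; m₁ = −d_i1/d_o1 = +1.263.
d_o2 = 89.7 − (-4.737) = 94.44 cm.
Lens 2: 1/d_i2 = 1/(34.9) − 1/(94.44) = 0.01806, so d_i2 = 55.36 cm; m₂ = −d_i2/d_o2 = -0.5862.
m = m₁·m₂ = (+1.263)(-0.5862) = -0.740.

m = -0.740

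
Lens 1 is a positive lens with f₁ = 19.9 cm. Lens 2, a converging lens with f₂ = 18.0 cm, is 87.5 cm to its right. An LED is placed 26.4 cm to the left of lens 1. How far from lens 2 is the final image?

10.6 cm

Lens 1: 1/d_i1 = 1/f₁ − 1/d_o1 = 1/(19.9) − 1/(26.4) = 0.01237, so d_i1 = 80.82 cm.
The intermediate image is 80.82 cm to the right of lens 1, which is 87.5 − (80.82) = 6.680 cm to the left of lens 2, so d_o2 = +6.680 cm.
Lens 2: 1/d_i2 = 1/f₂ − 1/d_o2 = 1/(18.0) − 1/(6.680) = -0.09415, so d_i2 = -10.6 cm.
The final image is virtual, 10.6 cm to the left of lens 2 (overall magnification ≈ -4.9).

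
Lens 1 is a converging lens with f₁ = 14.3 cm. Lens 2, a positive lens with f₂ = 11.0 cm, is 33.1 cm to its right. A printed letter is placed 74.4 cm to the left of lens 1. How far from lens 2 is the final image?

38.5 cm

Lens 1: 1/d_i1 = 1/f₁ − 1/d_o1 = 1/(14.3) − 1/(74.4) = 0.05649, so d_i1 = 17.70 cm.
The intermediate image is 17.70 cm to the right of lens 1, which is 33.1 − (17.70) = 15.40 cm to the left of lens 2, so d_o2 = +15.40 cm.
Lens 2: 1/d_i2 = 1/f₂ − 1/d_o2 = 1/(11.0) − 1/(15.40) = 0.02597, so d_i2 = 38.5 cm.
The final image is real, 38.5 cm to the right of lens 2 (overall magnification ≈ 0.60).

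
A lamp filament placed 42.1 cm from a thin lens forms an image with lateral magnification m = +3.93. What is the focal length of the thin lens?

m = −d_i/d_o ⇒ d_i = −m·d_o = −(+3.93)·(42.1) = -165.5 cm.
1/f = 1/d_o + 1/d_i = 1/(42.1) + 1/(-165.5) = 0.01771, so f = 56.5 cm.
Since f is positive, the thin lens is converging.

f = 56.5 cm (converging)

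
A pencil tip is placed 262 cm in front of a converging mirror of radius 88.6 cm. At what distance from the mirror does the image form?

f = R/2 = 88.6/2 = 44.30 cm.
Mirror equation: 1/s_i = 1/f − 1/s_o = 1/(44.30) − 1/(262) = 0.02257 − 0.003817 = 0.01876, so s_i = 53.3 cm.
The image is real, inverted and reduced, in front of the mirror.

53.3 cm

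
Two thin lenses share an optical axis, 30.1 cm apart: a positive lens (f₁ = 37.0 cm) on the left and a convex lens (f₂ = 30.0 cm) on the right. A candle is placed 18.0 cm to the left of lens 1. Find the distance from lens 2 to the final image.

55.6 cm

Lens 1: 1/d_i1 = 1/f₁ − 1/d_o1 = 1/(37.0) − 1/(18.0) = -0.02853, so d_i1 = -35.05 cm.
The intermediate image is 35.05 cm to the left of lens 1 (virtual), which is 30.1 − (-35.05) = 65.15 cm to the left of lens 2, so d_o2 = +65.15 cm.
Lens 2: 1/d_i2 = 1/f₂ − 1/d_o2 = 1/(30.0) − 1/(65.15) = 0.01798, so d_i2 = 55.6 cm.
The final image is real, 55.6 cm to the right of lens 2 (overall magnification ≈ -1.7).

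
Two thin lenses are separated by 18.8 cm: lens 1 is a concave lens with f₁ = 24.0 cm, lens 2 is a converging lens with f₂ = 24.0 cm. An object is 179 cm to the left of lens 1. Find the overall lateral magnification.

f₁ = −24.0 cm (diverging).
Lens 1: 1/d_i1 = 1/(-24.0) − 1/(179) = -0.04725, so d_i1 = -21.16 cm; m₁ = −d_i1/d_o1 = +0.1182.
d_o2 = 18.8 − (-21.16) = 39.96 cm.
Lens 2: 1/d_i2 = 1/(24.0) − 1/(39.96) = 0.01664, so d_i2 = 60.09 cm; m₂ = −d_i2/d_o2 = -1.504.
m = m₁·m₂ = (+0.1182)(-1.504) = -0.178.

m = -0.178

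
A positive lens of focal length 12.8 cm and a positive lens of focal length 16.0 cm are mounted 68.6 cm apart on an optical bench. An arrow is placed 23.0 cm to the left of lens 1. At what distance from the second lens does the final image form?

Lens 1: 1/d_i1 = 1/f₁ − 1/d_o1 = 1/(12.8) − 1/(23.0) = 0.03465, so d_i1 = 28.86 cm.
The intermediate image is 28.86 cm to the right of lens 1, which is 68.6 − (28.86) = 39.74 cm to the left of lens 2, so d_o2 = +39.74 cm.
Lens 2: 1/d_i2 = 1/f₂ − 1/d_o2 = 1/(16.0) − 1/(39.74) = 0.03734, so d_i2 = 26.8 cm.
The final image is real, 26.8 cm to the right of lens 2 (overall magnification ≈ 0.85).

26.8 cm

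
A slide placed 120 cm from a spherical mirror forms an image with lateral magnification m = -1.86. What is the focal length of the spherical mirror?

m = −d_i/d_o ⇒ d_i = −m·d_o = −(-1.86)·(120) = 223.2 cm.
1/f = 1/d_o + 1/d_i = 1/(120) + 1/(223.2) = 0.01281, so f = 78.0 cm.
Since f is positive, the spherical mirror is concave.

f = 78.0 cm (concave)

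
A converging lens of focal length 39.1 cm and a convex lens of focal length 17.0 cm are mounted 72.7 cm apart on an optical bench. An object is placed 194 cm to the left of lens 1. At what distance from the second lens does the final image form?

59.9 cm

Lens 1: 1/d_i1 = 1/f₁ − 1/d_o1 = 1/(39.1) − 1/(194) = 0.02042, so d_i1 = 48.97 cm.
The intermediate image is 48.97 cm to the right of lens 1, which is 72.7 − (48.97) = 23.73 cm to the left of lens 2, so d_o2 = +23.73 cm.
Lens 2: 1/d_i2 = 1/f₂ − 1/d_o2 = 1/(17.0) − 1/(23.73) = 0.01668, so d_i2 = 59.9 cm.
The final image is real, 59.9 cm to the right of lens 2 (overall magnification ≈ 0.64).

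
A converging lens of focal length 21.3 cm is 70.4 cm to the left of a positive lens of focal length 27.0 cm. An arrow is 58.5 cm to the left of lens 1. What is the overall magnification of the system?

Lens 1: 1/d_i1 = 1/(21.3) − 1/(58.5) = 0.02985, so d_i1 = 33.50 cm; m₁ = −d_i1/d_o1 = -0.5726.
d_o2 = 70.4 − (33.50) = 36.90 cm.
Lens 2: 1/d_i2 = 1/(27.0) − 1/(36.90) = 0.009937, so d_i2 = 100.6 cm; m₂ = −d_i2/d_o2 = -2.727.
m = m₁·m₂ = (-0.5726)(-2.727) = +1.56.

m = +1.56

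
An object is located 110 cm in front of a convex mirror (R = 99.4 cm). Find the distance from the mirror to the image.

f = R/2 = 99.4/2 = 49.70 cm; for a convex mirror, f = -49.70 cm.
Mirror equation: 1/v = 1/f − 1/u = 1/(-49.70) − 1/(110) = -0.02012 − 0.009091 = -0.02921, so v = -34.2 cm.
The image is virtual, upright and reduced, behind the mirror.

34.2 cm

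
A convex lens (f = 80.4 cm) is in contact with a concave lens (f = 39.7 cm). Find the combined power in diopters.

P = -1.28 D

P₁ = 1/f₁ = 1/(0.804 m) = +1.244 D; P₂ = 1/f₂ = 1/(-0.397 m) = -2.519 D.
For thin lenses in contact, P = P₁ + P₂ = (+1.244) + (-2.519) = -1.28 D.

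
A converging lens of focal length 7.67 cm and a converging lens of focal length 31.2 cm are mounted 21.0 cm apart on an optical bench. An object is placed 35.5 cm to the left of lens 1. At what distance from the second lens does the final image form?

Lens 1: 1/d_i1 = 1/f₁ − 1/d_o1 = 1/(7.67) − 1/(35.5) = 0.1022, so d_i1 = 9.784 cm.
The intermediate image is 9.784 cm to the right of lens 1, which is 21.0 − (9.784) = 11.22 cm to the left of lens 2, so d_o2 = +11.22 cm.
Lens 2: 1/d_i2 = 1/f₂ − 1/d_o2 = 1/(31.2) − 1/(11.22) = -0.05708, so d_i2 = -17.5 cm.
The final image is virtual, 17.5 cm to the left of lens 2 (overall magnification ≈ -0.43).

17.5 cm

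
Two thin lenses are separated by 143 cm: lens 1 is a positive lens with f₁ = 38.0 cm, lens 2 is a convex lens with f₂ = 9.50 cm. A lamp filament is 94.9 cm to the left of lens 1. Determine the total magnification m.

m = +0.0905

Lens 1: 1/d_i1 = 1/(38.0) − 1/(94.9) = 0.01578, so d_i1 = 63.38 cm; m₁ = −d_i1/d_o1 = -0.6679.
d_o2 = 143 − (63.38) = 79.62 cm.
Lens 2: 1/d_i2 = 1/(9.50) − 1/(79.62) = 0.09270, so d_i2 = 10.79 cm; m₂ = −d_i2/d_o2 = -0.1355.
m = m₁·m₂ = (-0.6679)(-0.1355) = +0.0905.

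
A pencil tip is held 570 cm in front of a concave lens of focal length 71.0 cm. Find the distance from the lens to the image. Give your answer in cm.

63.1 cm

For a concave lens, f = -71.0 cm.
Thin-lens equation: 1/s_i = 1/f − 1/s_o = 1/(-71.00) − 1/(570) = -0.01408 − 0.001754 = -0.01584, so s_i = -63.1 cm.
The image is virtual, upright and reduced, on the same side as the object.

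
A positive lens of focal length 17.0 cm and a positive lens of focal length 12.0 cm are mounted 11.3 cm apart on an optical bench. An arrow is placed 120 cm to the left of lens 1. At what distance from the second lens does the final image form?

4.98 cm

Lens 1: 1/d_i1 = 1/f₁ − 1/d_o1 = 1/(17.0) − 1/(120) = 0.05049, so d_i1 = 19.81 cm.
The intermediate image is 19.81 cm to the right of lens 1, which lies 8.510 cm to the right of lens 2 — a virtual object — so d_o2 = −8.510 cm.
Lens 2: 1/d_i2 = 1/f₂ − 1/d_o2 = 1/(12.0) − 1/(-8.510) = 0.2008, so d_i2 = 4.98 cm.
The final image is real, 4.98 cm to the right of lens 2 (overall magnification ≈ -0.097).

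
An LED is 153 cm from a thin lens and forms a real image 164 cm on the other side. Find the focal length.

Real image ⇒ d_i = +164 cm.
1/f = 1/d_o + 1/d_i = 1/(153) + 1/(164) = 0.01263, so f = 79.2 cm.
Since f is positive, the thin lens is converging.

f = 79.2 cm (converging)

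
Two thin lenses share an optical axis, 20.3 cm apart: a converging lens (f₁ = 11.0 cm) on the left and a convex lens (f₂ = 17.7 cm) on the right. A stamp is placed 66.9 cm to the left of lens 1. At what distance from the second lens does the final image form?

12.0 cm

Lens 1: 1/d_i1 = 1/f₁ − 1/d_o1 = 1/(11.0) − 1/(66.9) = 0.07596, so d_i1 = 13.16 cm.
The intermediate image is 13.16 cm to the right of lens 1, which is 20.3 − (13.16) = 7.140 cm to the left of lens 2, so d_o2 = +7.140 cm.
Lens 2: 1/d_i2 = 1/f₂ − 1/d_o2 = 1/(17.7) − 1/(7.140) = -0.08356, so d_i2 = -12.0 cm.
The final image is virtual, 12.0 cm to the left of lens 2 (overall magnification ≈ -0.33).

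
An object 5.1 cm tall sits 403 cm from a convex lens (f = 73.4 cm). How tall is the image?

1/d_i = 1/f − 1/d_o = 1/(73.40) − 1/(403) = 0.01114, so d_i = 89.75 cm.
m = −d_i/d_o = -0.2227.
|h_i| = |m|·h_o = 0.2227 × 5.1 = 1.14 cm. The image is real, inverted and reduced, on the far side of the lens.

1.14 cm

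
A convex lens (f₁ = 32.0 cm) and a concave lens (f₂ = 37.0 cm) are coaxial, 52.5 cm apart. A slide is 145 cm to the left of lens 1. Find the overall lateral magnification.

Lens 1: 1/d_i1 = 1/(32.0) − 1/(145) = 0.02435, so d_i1 = 41.06 cm; m₁ = −d_i1/d_o1 = -0.2832.
d_o2 = 52.5 − (41.06) = 11.44 cm.
f₂ = −37.0 cm (diverging).
Lens 2: 1/d_i2 = 1/(-37.0) − 1/(11.44) = -0.1144, so d_i2 = -8.738 cm; m₂ = −d_i2/d_o2 = +0.7638.
m = m₁·m₂ = (-0.2832)(+0.7638) = -0.216.

m = -0.216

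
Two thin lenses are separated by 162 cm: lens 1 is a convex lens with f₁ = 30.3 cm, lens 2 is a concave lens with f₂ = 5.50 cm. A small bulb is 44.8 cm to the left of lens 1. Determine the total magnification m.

Lens 1: 1/d_i1 = 1/(30.3) − 1/(44.8) = 0.01068, so d_i1 = 93.62 cm; m₁ = −d_i1/d_o1 = -2.090.
d_o2 = 162 − (93.62) = 68.38 cm.
f₂ = −5.50 cm (diverging).
Lens 2: 1/d_i2 = 1/(-5.50) − 1/(68.38) = -0.1964, so d_i2 = -5.091 cm; m₂ = −d_i2/d_o2 = +0.07445.
m = m₁·m₂ = (-2.090)(+0.07445) = -0.156.

m = -0.156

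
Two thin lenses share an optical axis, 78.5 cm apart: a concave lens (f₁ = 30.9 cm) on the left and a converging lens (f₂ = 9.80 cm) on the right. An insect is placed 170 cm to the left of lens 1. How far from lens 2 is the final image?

10.8 cm

Lens 1 is diverging, so f₁ = −30.9 cm.
Lens 1: 1/d_i1 = 1/f₁ − 1/d_o1 = 1/(-30.9) − 1/(170) = -0.03824, so d_i1 = -26.15 cm.
The intermediate image is 26.15 cm to the left of lens 1 (virtual), which is 78.5 − (-26.15) = 104.7 cm to the left of lens 2, so d_o2 = +104.7 cm.
Lens 2: 1/d_i2 = 1/f₂ − 1/d_o2 = 1/(9.80) − 1/(104.7) = 0.09249, so d_i2 = 10.8 cm.
The final image is real, 10.8 cm to the right of lens 2 (overall magnification ≈ -0.016).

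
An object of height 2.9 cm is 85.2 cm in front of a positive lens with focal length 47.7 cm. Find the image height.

1/d_i = 1/f − 1/d_o = 1/(47.70) − 1/(85.2) = 0.009227, so d_i = 108.4 cm.
m = −d_i/d_o = -1.272.
|h_i| = |m|·h_o = 1.272 × 2.9 = 3.69 cm. The image is real, inverted and enlarged, on the far side of the lens.

3.69 cm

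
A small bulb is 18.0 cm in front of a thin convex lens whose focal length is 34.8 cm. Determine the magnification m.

1/d_i = 1/f − 1/d_o = 1/(34.80) − 1/(18.0) = -0.02682, so d_i = -37.29 cm.
m = −d_i/d_o = −(-37.29)/(18.0) = +2.07.
The image is virtual, upright and enlarged, on the same side as the object.

m = +2.07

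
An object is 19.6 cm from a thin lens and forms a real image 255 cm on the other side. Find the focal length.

Real image ⇒ d_i = +255 cm.
1/f = 1/d_o + 1/d_i = 1/(19.6) + 1/(255) = 0.05494, so f = 18.2 cm.
Since f is positive, the thin lens is converging.

f = 18.2 cm (converging)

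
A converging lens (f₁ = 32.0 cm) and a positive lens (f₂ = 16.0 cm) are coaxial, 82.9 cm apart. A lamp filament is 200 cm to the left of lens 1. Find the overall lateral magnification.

Lens 1: 1/d_i1 = 1/(32.0) − 1/(200) = 0.02625, so d_i1 = 38.10 cm; m₁ = −d_i1/d_o1 = -0.1905.
d_o2 = 82.9 − (38.10) = 44.80 cm.
Lens 2: 1/d_i2 = 1/(16.0) − 1/(44.80) = 0.04018, so d_i2 = 24.89 cm; m₂ = −d_i2/d_o2 = -0.5556.
m = m₁·m₂ = (-0.1905)(-0.5556) = +0.106.

m = +0.106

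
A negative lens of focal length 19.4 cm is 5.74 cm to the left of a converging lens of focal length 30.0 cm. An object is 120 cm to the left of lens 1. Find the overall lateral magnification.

m = +0.552

f₁ = −19.4 cm (diverging).
Lens 1: 1/d_i1 = 1/(-19.4) − 1/(120) = -0.05988, so d_i1 = -16.70 cm; m₁ = −d_i1/d_o1 = +0.1392.
d_o2 = 5.74 − (-16.70) = 22.44 cm.
Lens 2: 1/d_i2 = 1/(30.0) − 1/(22.44) = -0.01123, so d_i2 = -89.05 cm; m₂ = −d_i2/d_o2 = +3.968.
m = m₁·m₂ = (+0.1392)(+3.968) = +0.552.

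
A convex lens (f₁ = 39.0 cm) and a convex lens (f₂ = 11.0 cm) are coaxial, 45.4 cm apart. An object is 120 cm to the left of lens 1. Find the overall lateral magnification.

Lens 1: 1/d_i1 = 1/(39.0) − 1/(120) = 0.01731, so d_i1 = 57.78 cm; m₁ = −d_i1/d_o1 = -0.4815.
d_o2 = 45.4 − (57.78) = -12.38 cm (virtual object).
Lens 2: 1/d_i2 = 1/(11.0) − 1/(-12.38) = 0.1717, so d_i2 = 5.825 cm; m₂ = −d_i2/d_o2 = +0.4705.
m = m₁·m₂ = (-0.4815)(+0.4705) = -0.227.

m = -0.227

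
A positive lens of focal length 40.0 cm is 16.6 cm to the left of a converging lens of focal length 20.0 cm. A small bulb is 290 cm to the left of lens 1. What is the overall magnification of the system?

Lens 1: 1/d_i1 = 1/(40.0) − 1/(290) = 0.02155, so d_i1 = 46.40 cm; m₁ = −d_i1/d_o1 = -0.1600.
d_o2 = 16.6 − (46.40) = -29.80 cm (virtual object).
Lens 2: 1/d_i2 = 1/(20.0) − 1/(-29.80) = 0.08356, so d_i2 = 11.97 cm; m₂ = −d_i2/d_o2 = +0.4016.
m = m₁·m₂ = (-0.1600)(+0.4016) = -0.0643.

m = -0.0643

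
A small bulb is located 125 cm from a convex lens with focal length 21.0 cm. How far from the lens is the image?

Lens equation: 1/d_i = 1/f − 1/d_o = 1/(21.00) − 1/(125) = 0.04762 − 0.008000 = 0.03962, so d_i = 25.2 cm.
The image is real, inverted and reduced, on the far side of the lens.

25.2 cm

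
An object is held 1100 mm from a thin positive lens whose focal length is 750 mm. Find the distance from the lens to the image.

Thin-lens equation: 1/s_i = 1/f − 1/s_o = 1/(750.0) − 1/(1100) = 0.001333 − 0.0009091 = 0.0004242, so s_i = 2360 mm.
The image is real, inverted and enlarged, on the far side of the lens.

2360 mm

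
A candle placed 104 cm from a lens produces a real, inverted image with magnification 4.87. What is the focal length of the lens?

f = 86.3 cm (converging)

m = −d_i/d_o ⇒ d_i = −m·d_o = −(-4.87)·(104) = 506.5 cm.
1/f = 1/d_o + 1/d_i = 1/(104) + 1/(506.5) = 0.01159, so f = 86.3 cm.
Since f is positive, the lens is converging.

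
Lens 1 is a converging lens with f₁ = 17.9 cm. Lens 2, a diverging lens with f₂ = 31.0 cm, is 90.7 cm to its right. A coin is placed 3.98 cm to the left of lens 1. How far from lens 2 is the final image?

Lens 1: 1/d_i1 = 1/f₁ − 1/d_o1 = 1/(17.9) − 1/(3.98) = -0.1954, so d_i1 = -5.118 cm.
The intermediate image is 5.118 cm to the left of lens 1 (virtual), which is 90.7 − (-5.118) = 95.82 cm to the left of lens 2, so d_o2 = +95.82 cm.
Lens 2 is diverging, so f₂ = −31.0 cm.
Lens 2: 1/d_i2 = 1/f₂ − 1/d_o2 = 1/(-31.0) − 1/(95.82) = -0.04269, so d_i2 = -23.4 cm.
The final image is virtual, 23.4 cm to the left of lens 2 (overall magnification ≈ 0.31).

23.4 cm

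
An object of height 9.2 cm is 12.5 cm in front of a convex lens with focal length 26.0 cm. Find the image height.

1/d_i = 1/f − 1/d_o = 1/(26.00) − 1/(12.5) = -0.04154, so d_i = -24.07 cm.
m = −d_i/d_o = +1.926.
|h_i| = |m|·h_o = 1.926 × 9.2 = 17.7 cm. The image is virtual, upright and enlarged, on the same side as the object.

17.7 cm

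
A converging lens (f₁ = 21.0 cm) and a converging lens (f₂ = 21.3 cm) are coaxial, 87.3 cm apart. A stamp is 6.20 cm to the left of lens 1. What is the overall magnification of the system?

m = -0.404

Lens 1: 1/d_i1 = 1/(21.0) − 1/(6.20) = -0.1137, so d_i1 = -8.797 cm; m₁ = −d_i1/d_o1 = +1.419.
d_o2 = 87.3 − (-8.797) = 96.10 cm.
Lens 2: 1/d_i2 = 1/(21.3) − 1/(96.10) = 0.03654, so d_i2 = 27.37 cm; m₂ = −d_i2/d_o2 = -0.2848.
m = m₁·m₂ = (+1.419)(-0.2848) = -0.404.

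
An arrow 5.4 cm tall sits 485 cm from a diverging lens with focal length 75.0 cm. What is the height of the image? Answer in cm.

0.723 cm

For a diverging lens, f = -75.0 cm.
1/d_i = 1/f − 1/d_o = 1/(-75.00) − 1/(485) = -0.01540, so d_i = -64.96 cm.
m = −d_i/d_o = +0.1339.
|h_i| = |m|·h_o = 0.1339 × 5.4 = 0.723 cm. The image is virtual, upright and reduced, on the same side as the object.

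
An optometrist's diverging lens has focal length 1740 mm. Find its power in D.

For a diverging lens, f = −1740 mm.
f = -174 cm = -1.74 m.
P = 1/f = 1/(-1.74 m) = -0.575 D.

P = -0.575 D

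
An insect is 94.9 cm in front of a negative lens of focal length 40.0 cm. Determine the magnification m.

For a negative lens, f = -40.0 cm.
1/d_i = 1/f − 1/d_o = 1/(-40.00) − 1/(94.9) = -0.03554, so d_i = -28.14 cm.
m = −d_i/d_o = −(-28.14)/(94.9) = +0.297.
The image is virtual, upright and reduced, on the same side as the object.

m = +0.297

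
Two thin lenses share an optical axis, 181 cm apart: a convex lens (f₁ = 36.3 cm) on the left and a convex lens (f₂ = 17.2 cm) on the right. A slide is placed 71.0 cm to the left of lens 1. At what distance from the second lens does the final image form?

20.5 cm

Lens 1: 1/d_i1 = 1/f₁ − 1/d_o1 = 1/(36.3) − 1/(71.0) = 0.01346, so d_i1 = 74.27 cm.
The intermediate image is 74.27 cm to the right of lens 1, which is 181 − (74.27) = 106.7 cm to the left of lens 2, so d_o2 = +106.7 cm.
Lens 2: 1/d_i2 = 1/f₂ − 1/d_o2 = 1/(17.2) − 1/(106.7) = 0.04877, so d_i2 = 20.5 cm.
The final image is real, 20.5 cm to the right of lens 2 (overall magnification ≈ 0.20).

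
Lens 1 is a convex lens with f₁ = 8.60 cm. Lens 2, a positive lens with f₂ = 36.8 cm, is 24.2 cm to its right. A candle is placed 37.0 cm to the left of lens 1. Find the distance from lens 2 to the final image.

20.1 cm

Lens 1: 1/d_i1 = 1/f₁ − 1/d_o1 = 1/(8.60) − 1/(37.0) = 0.08925, so d_i1 = 11.20 cm.
The intermediate image is 11.20 cm to the right of lens 1, which is 24.2 − (11.20) = 13.00 cm to the left of lens 2, so d_o2 = +13.00 cm.
Lens 2: 1/d_i2 = 1/f₂ − 1/d_o2 = 1/(36.8) − 1/(13.00) = -0.04975, so d_i2 = -20.1 cm.
The final image is virtual, 20.1 cm to the left of lens 2 (overall magnification ≈ -0.47).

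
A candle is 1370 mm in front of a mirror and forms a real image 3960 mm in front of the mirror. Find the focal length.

Real image ⇒ d_i = +3960 mm.
1/f = 1/d_o + 1/d_i = 1/(1370) + 1/(3960) = 0.0009825, so f = 1020 mm.
Since f is positive, the mirror is concave.

f = 1020 mm (concave)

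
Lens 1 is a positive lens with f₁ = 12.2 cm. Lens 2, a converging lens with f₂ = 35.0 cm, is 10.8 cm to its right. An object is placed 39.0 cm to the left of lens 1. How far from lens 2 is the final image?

5.80 cm

Lens 1: 1/d_i1 = 1/f₁ − 1/d_o1 = 1/(12.2) − 1/(39.0) = 0.05633, so d_i1 = 17.75 cm.
The intermediate image is 17.75 cm to the right of lens 1, which lies 6.950 cm to the right of lens 2 — a virtual object — so d_o2 = −6.950 cm.
Lens 2: 1/d_i2 = 1/f₂ − 1/d_o2 = 1/(35.0) − 1/(-6.950) = 0.1725, so d_i2 = 5.80 cm.
The final image is real, 5.80 cm to the right of lens 2 (overall magnification ≈ -0.38).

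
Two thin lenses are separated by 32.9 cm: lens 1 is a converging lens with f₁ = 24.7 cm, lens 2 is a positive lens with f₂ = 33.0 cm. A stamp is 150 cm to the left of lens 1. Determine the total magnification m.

m = -0.219

Lens 1: 1/d_i1 = 1/(24.7) − 1/(150) = 0.03382, so d_i1 = 29.57 cm; m₁ = −d_i1/d_o1 = -0.1971.
d_o2 = 32.9 − (29.57) = 3.330 cm.
Lens 2: 1/d_i2 = 1/(33.0) − 1/(3.330) = -0.2700, so d_i2 = -3.704 cm; m₂ = −d_i2/d_o2 = +1.112.
m = m₁·m₂ = (-0.1971)(+1.112) = -0.219.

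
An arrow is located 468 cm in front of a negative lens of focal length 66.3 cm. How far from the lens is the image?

For a negative lens, f = -66.3 cm.
Thin-lens equation: 1/s_i = 1/f − 1/s_o = 1/(-66.30) − 1/(468) = -0.01508 − 0.002137 = -0.01722, so s_i = -58.1 cm.
The image is virtual, upright and reduced, on the same side as the object.

58.1 cm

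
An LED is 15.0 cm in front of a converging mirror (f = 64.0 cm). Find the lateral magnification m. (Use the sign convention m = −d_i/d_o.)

1/d_i = 1/f − 1/d_o = 1/(64.00) − 1/(15.0) = -0.05104, so d_i = -19.59 cm.
m = −d_i/d_o = −(-19.59)/(15.0) = +1.31.
The image is virtual, upright and enlarged, behind the mirror.

m = +1.31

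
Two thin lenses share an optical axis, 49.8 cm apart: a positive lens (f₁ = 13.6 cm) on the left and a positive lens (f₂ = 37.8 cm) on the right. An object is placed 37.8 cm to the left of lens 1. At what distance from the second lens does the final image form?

Lens 1: 1/d_i1 = 1/f₁ − 1/d_o1 = 1/(13.6) − 1/(37.8) = 0.04707, so d_i1 = 21.24 cm.
The intermediate image is 21.24 cm to the right of lens 1, which is 49.8 − (21.24) = 28.56 cm to the left of lens 2, so d_o2 = +28.56 cm.
Lens 2: 1/d_i2 = 1/f₂ − 1/d_o2 = 1/(37.8) − 1/(28.56) = -0.008559, so d_i2 = -117 cm.
The final image is virtual, 117 cm to the left of lens 2 (overall magnification ≈ -2.3).

117 cm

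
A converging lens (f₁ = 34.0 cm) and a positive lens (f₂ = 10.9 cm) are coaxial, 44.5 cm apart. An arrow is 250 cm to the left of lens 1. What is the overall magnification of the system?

Lens 1: 1/d_i1 = 1/(34.0) − 1/(250) = 0.02541, so d_i1 = 39.35 cm; m₁ = −d_i1/d_o1 = -0.1574.
d_o2 = 44.5 − (39.35) = 5.150 cm.
Lens 2: 1/d_i2 = 1/(10.9) − 1/(5.150) = -0.1024, so d_i2 = -9.763 cm; m₂ = −d_i2/d_o2 = +1.896.
m = m₁·m₂ = (-0.1574)(+1.896) = -0.298.

m = -0.298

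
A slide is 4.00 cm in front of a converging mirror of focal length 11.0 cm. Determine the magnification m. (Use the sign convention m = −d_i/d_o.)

1/d_i = 1/f − 1/d_o = 1/(11.00) − 1/(4.00) = -0.1591, so d_i = -6.286 cm.
m = −d_i/d_o = −(-6.286)/(4.00) = +1.57.
The image is virtual, upright and enlarged, behind the mirror.

m = +1.57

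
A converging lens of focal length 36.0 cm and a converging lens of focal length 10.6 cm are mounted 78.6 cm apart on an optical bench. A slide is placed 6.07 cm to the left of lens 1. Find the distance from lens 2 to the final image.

Lens 1: 1/d_i1 = 1/f₁ − 1/d_o1 = 1/(36.0) − 1/(6.07) = -0.1370, so d_i1 = -7.301 cm.
The intermediate image is 7.301 cm to the left of lens 1 (virtual), which is 78.6 − (-7.301) = 85.90 cm to the left of lens 2, so d_o2 = +85.90 cm.
Lens 2: 1/d_i2 = 1/f₂ − 1/d_o2 = 1/(10.6) − 1/(85.90) = 0.08270, so d_i2 = 12.1 cm.
The final image is real, 12.1 cm to the right of lens 2 (overall magnification ≈ -0.17).

12.1 cm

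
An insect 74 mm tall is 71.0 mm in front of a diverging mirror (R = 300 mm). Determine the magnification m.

f = R/2 = 300/2 = 150.0 mm; for a diverging mirror, f = -150.0 mm.
1/d_i = 1/f − 1/d_o = 1/(-150.0) − 1/(71.0) = -0.02075, so d_i = -48.19 mm.
m = −d_i/d_o = −(-48.19)/(71.0) = +0.679.
The image is virtual, upright and reduced, behind the mirror.

m = +0.679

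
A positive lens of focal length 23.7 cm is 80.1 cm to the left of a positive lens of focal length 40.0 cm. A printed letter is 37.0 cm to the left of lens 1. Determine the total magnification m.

m = -2.76

Lens 1: 1/d_i1 = 1/(23.7) − 1/(37.0) = 0.01517, so d_i1 = 65.93 cm; m₁ = −d_i1/d_o1 = -1.782.
d_o2 = 80.1 − (65.93) = 14.17 cm.
Lens 2: 1/d_i2 = 1/(40.0) − 1/(14.17) = -0.04557, so d_i2 = -21.94 cm; m₂ = −d_i2/d_o2 = +1.549.
m = m₁·m₂ = (-1.782)(+1.549) = -2.76.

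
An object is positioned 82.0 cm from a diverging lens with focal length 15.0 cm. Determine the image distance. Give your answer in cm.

12.7 cm

For a diverging lens, f = -15.0 cm.
Lens equation: 1/v = 1/f − 1/u = 1/(-15.00) − 1/(82.0) = -0.06667 − 0.01220 = -0.07886, so v = -12.7 cm.
The image is virtual, upright and reduced, on the same side as the object.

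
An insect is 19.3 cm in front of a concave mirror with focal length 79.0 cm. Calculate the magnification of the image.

m = +1.32

1/d_i = 1/f − 1/d_o = 1/(79.00) − 1/(19.3) = -0.03916, so d_i = -25.54 cm.
m = −d_i/d_o = −(-25.54)/(19.3) = +1.32.
The image is virtual, upright and enlarged, behind the mirror.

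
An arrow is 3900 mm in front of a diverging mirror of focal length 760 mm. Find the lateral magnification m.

m = +0.163

For a diverging mirror, f = -760 mm.
1/d_i = 1/f − 1/d_o = 1/(-760.0) − 1/(3900) = -0.001572, so d_i = -636.1 mm.
m = −d_i/d_o = −(-636.1)/(3900) = +0.163.
The image is virtual, upright and reduced, behind the mirror.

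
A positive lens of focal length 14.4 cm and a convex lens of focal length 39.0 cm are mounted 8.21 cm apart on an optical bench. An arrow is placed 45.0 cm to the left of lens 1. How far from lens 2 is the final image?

9.73 cm

Lens 1: 1/d_i1 = 1/f₁ − 1/d_o1 = 1/(14.4) − 1/(45.0) = 0.04722, so d_i1 = 21.18 cm.
The intermediate image is 21.18 cm to the right of lens 1, which lies 12.97 cm to the right of lens 2 — a virtual object — so d_o2 = −12.97 cm.
Lens 2: 1/d_i2 = 1/f₂ − 1/d_o2 = 1/(39.0) − 1/(-12.97) = 0.1027, so d_i2 = 9.73 cm.
The final image is real, 9.73 cm to the right of lens 2 (overall magnification ≈ -0.35).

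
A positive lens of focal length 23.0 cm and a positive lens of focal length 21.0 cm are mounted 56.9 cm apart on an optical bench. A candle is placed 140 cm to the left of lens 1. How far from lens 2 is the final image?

Lens 1: 1/d_i1 = 1/f₁ − 1/d_o1 = 1/(23.0) − 1/(140) = 0.03634, so d_i1 = 27.52 cm.
The intermediate image is 27.52 cm to the right of lens 1, which is 56.9 − (27.52) = 29.38 cm to the left of lens 2, so d_o2 = +29.38 cm.
Lens 2: 1/d_i2 = 1/f₂ − 1/d_o2 = 1/(21.0) − 1/(29.38) = 0.01358, so d_i2 = 73.6 cm.
The final image is real, 73.6 cm to the right of lens 2 (overall magnification ≈ 0.49).

73.6 cm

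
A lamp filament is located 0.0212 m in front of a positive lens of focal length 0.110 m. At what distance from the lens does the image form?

Thin-lens equation: 1/v = 1/f − 1/u = 1/(0.1100) − 1/(0.0212) = 9.091 − 47.17 = -38.08, so v = -0.0263 m.
The image is virtual, upright and enlarged, on the same side as the object.

0.0263 m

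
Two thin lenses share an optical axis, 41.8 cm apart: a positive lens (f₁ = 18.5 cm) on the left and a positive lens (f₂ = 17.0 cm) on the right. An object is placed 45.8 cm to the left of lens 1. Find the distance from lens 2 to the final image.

29.3 cm

Lens 1: 1/d_i1 = 1/f₁ − 1/d_o1 = 1/(18.5) − 1/(45.8) = 0.03222, so d_i1 = 31.04 cm.
The intermediate image is 31.04 cm to the right of lens 1, which is 41.8 − (31.04) = 10.76 cm to the left of lens 2, so d_o2 = +10.76 cm.
Lens 2: 1/d_i2 = 1/f₂ − 1/d_o2 = 1/(17.0) − 1/(10.76) = -0.03411, so d_i2 = -29.3 cm.
The final image is virtual, 29.3 cm to the left of lens 2 (overall magnification ≈ -1.8).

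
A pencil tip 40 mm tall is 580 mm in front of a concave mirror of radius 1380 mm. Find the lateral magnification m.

m = +6.27

f = R/2 = 1380/2 = 690.0 mm.
1/d_i = 1/f − 1/d_o = 1/(690.0) − 1/(580) = -0.0002749, so d_i = -3638 mm.
m = −d_i/d_o = −(-3638)/(580) = +6.27.
The image is virtual, upright and enlarged, behind the mirror.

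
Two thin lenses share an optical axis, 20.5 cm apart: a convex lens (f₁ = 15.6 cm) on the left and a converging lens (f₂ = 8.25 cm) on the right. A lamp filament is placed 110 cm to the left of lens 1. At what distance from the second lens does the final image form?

3.23 cm

Lens 1: 1/d_i1 = 1/f₁ − 1/d_o1 = 1/(15.6) − 1/(110) = 0.05501, so d_i1 = 18.18 cm.
The intermediate image is 18.18 cm to the right of lens 1, which is 20.5 − (18.18) = 2.320 cm to the left of lens 2, so d_o2 = +2.320 cm.
Lens 2: 1/d_i2 = 1/f₂ − 1/d_o2 = 1/(8.25) − 1/(2.320) = -0.3098, so d_i2 = -3.23 cm.
The final image is virtual, 3.23 cm to the left of lens 2 (overall magnification ≈ -0.23).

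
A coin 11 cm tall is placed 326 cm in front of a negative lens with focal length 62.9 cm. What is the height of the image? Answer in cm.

For a negative lens, f = -62.9 cm.
1/d_i = 1/f − 1/d_o = 1/(-62.90) − 1/(326) = -0.01897, so d_i = -52.73 cm.
m = −d_i/d_o = +0.1617.
|h_i| = |m|·h_o = 0.1617 × 11 = 1.78 cm. The image is virtual, upright and reduced, on the same side as the object.

1.78 cm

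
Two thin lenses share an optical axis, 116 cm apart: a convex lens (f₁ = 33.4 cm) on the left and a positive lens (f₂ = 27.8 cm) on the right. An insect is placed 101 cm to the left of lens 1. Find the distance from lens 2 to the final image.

Lens 1: 1/d_i1 = 1/f₁ − 1/d_o1 = 1/(33.4) − 1/(101) = 0.02004, so d_i1 = 49.90 cm.
The intermediate image is 49.90 cm to the right of lens 1, which is 116 − (49.90) = 66.10 cm to the left of lens 2, so d_o2 = +66.10 cm.
Lens 2: 1/d_i2 = 1/f₂ − 1/d_o2 = 1/(27.8) − 1/(66.10) = 0.02084, so d_i2 = 48.0 cm.
The final image is real, 48.0 cm to the right of lens 2 (overall magnification ≈ 0.36).

48.0 cm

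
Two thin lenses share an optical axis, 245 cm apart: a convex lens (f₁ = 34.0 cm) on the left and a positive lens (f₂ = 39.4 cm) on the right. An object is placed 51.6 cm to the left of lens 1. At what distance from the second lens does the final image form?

54.1 cm

Lens 1: 1/d_i1 = 1/f₁ − 1/d_o1 = 1/(34.0) − 1/(51.6) = 0.01003, so d_i1 = 99.68 cm.
The intermediate image is 99.68 cm to the right of lens 1, which is 245 − (99.68) = 145.3 cm to the left of lens 2, so d_o2 = +145.3 cm.
Lens 2: 1/d_i2 = 1/f₂ − 1/d_o2 = 1/(39.4) − 1/(145.3) = 0.01850, so d_i2 = 54.1 cm.
The final image is real, 54.1 cm to the right of lens 2 (overall magnification ≈ 0.72).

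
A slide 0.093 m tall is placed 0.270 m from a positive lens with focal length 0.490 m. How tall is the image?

1/d_i = 1/f − 1/d_o = 1/(0.4900) − 1/(0.270) = -1.663, so d_i = -0.6014 m.
m = −d_i/d_o = +2.227.
|h_i| = |m|·h_o = 2.227 × 0.093 = 0.207 m. The image is virtual, upright and enlarged, on the same side as the object.

0.207 m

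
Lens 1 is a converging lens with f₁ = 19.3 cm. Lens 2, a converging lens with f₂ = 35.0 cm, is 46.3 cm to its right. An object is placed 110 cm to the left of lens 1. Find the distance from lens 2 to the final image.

Lens 1: 1/d_i1 = 1/f₁ − 1/d_o1 = 1/(19.3) − 1/(110) = 0.04272, so d_i1 = 23.41 cm.
The intermediate image is 23.41 cm to the right of lens 1, which is 46.3 − (23.41) = 22.89 cm to the left of lens 2, so d_o2 = +22.89 cm.
Lens 2: 1/d_i2 = 1/f₂ − 1/d_o2 = 1/(35.0) − 1/(22.89) = -0.01512, so d_i2 = -66.2 cm.
The final image is virtual, 66.2 cm to the left of lens 2 (overall magnification ≈ -0.62).

66.2 cm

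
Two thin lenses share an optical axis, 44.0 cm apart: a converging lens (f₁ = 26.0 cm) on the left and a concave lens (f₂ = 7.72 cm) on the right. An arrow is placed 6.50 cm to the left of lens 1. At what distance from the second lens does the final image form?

6.73 cm

Lens 1: 1/d_i1 = 1/f₁ − 1/d_o1 = 1/(26.0) − 1/(6.50) = -0.1154, so d_i1 = -8.667 cm.
The intermediate image is 8.667 cm to the left of lens 1 (virtual), which is 44.0 − (-8.667) = 52.67 cm to the left of lens 2, so d_o2 = +52.67 cm.
Lens 2 is diverging, so f₂ = −7.72 cm.
Lens 2: 1/d_i2 = 1/f₂ − 1/d_o2 = 1/(-7.72) − 1/(52.67) = -0.1485, so d_i2 = -6.73 cm.
The final image is virtual, 6.73 cm to the left of lens 2 (overall magnification ≈ 0.17).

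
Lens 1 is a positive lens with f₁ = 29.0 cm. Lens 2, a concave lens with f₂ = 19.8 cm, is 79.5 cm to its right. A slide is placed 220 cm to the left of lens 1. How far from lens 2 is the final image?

Lens 1: 1/d_i1 = 1/f₁ − 1/d_o1 = 1/(29.0) − 1/(220) = 0.02994, so d_i1 = 33.40 cm.
The intermediate image is 33.40 cm to the right of lens 1, which is 79.5 − (33.40) = 46.10 cm to the left of lens 2, so d_o2 = +46.10 cm.
Lens 2 is diverging, so f₂ = −19.8 cm.
Lens 2: 1/d_i2 = 1/f₂ − 1/d_o2 = 1/(-19.8) − 1/(46.10) = -0.07220, so d_i2 = -13.9 cm.
The final image is virtual, 13.9 cm to the left of lens 2 (overall magnification ≈ -0.046).

13.9 cm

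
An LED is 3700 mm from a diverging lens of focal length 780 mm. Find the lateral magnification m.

For a diverging lens, f = -780 mm.
1/d_i = 1/f − 1/d_o = 1/(-780.0) − 1/(3700) = -0.001552, so d_i = -644.2 mm.
m = −d_i/d_o = −(-644.2)/(3700) = +0.174.
The image is virtual, upright and reduced, on the same side as the object.

m = +0.174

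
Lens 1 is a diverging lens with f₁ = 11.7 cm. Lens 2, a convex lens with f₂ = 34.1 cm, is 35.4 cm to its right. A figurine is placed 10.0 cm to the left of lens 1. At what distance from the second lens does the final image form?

208 cm

Lens 1 is diverging, so f₁ = −11.7 cm.
Lens 1: 1/d_i1 = 1/f₁ − 1/d_o1 = 1/(-11.7) − 1/(10.0) = -0.1855, so d_i1 = -5.392 cm.
The intermediate image is 5.392 cm to the left of lens 1 (virtual), which is 35.4 − (-5.392) = 40.79 cm to the left of lens 2, so d_o2 = +40.79 cm.
Lens 2: 1/d_i2 = 1/f₂ − 1/d_o2 = 1/(34.1) − 1/(40.79) = 0.004810, so d_i2 = 208 cm.
The final image is real, 208 cm to the right of lens 2 (overall magnification ≈ -2.7).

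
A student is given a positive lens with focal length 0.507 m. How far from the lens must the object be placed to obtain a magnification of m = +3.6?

m = −d_i/d_o ⇒ d_i = −m·d_o.
1/f = 1/d_o + 1/d_i = 1/d_o − 1/(m·d_o) = (1 − 1/m)/d_o, so d_o = f(1 − 1/m) = (0.5070)(1 − 1/(+3.6)) = 0.366 m.

0.366 m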